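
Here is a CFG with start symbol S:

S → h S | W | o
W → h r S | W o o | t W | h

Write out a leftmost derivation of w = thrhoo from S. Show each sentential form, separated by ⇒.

S⇒W⇒tW⇒tWoo⇒thrSoo⇒thrWoo⇒thrhoo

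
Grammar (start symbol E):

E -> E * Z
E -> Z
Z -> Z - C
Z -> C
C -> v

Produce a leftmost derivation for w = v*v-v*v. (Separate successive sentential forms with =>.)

E=>E*Z=>E*Z*Z=>Z*Z*Z=>C*Z*Z=>v*Z*Z=>v*Z-C*Z=>v*C-C*Z=>v*v-C*Z=>v*v-v*Z=>v*v-v*C=>v*v-v*v

E => E*Z   [E -> E * Z]
E*Z => E*Z*Z   [E -> E * Z]
E*Z*Z => Z*Z*Z   [E -> Z]
Z*Z*Z => C*Z*Z   [Z -> C]
C*Z*Z => v*Z*Z   [C -> v]
v*Z*Z => v*Z-C*Z   [Z -> Z - C]
v*Z-C*Z => v*C-C*Z   [Z -> C]
v*C-C*Z => v*v-C*Z   [C -> v]
v*v-C*Z => v*v-v*Z   [C -> v]
v*v-v*Z => v*v-v*C   [Z -> C]
v*v-v*C => v*v-v*v   [C -> v]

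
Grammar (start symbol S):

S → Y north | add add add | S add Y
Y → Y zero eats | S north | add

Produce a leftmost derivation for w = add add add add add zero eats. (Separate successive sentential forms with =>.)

S => S add Y   [S → S add Y]
S add Y => add add add add Y   [S → add add add]
add add add add Y => add add add add Y zero eats   [Y → Y zero eats]
add add add add Y zero eats => add add add add add zero eats   [Y → add]

S => S add Y => add add add add Y => add add add add Y zero eats => add add add add add zero eats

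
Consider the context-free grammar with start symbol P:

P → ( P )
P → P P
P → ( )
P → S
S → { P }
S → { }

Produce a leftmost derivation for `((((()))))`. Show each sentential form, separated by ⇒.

P⇒(P)⇒((P))⇒(((P)))⇒((((P))))⇒((((()))))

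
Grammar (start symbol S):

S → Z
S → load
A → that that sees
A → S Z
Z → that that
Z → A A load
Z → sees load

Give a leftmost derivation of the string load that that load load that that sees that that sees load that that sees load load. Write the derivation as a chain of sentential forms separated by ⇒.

S ⇒ Z ⇒ A A load ⇒ S Z A load ⇒ load Z A load ⇒ load that that A load ⇒ load that that S Z load ⇒ load that that load Z load ⇒ load that that load A A load load ⇒ load that that load S Z A load load ⇒ load that that load load Z A load load ⇒ load that that load load A A load A load load ⇒ load that that load load that that sees A load A load load ⇒ load that that load load that that sees that that sees load A load load ⇒ load that that load load that that sees that that sees load that that sees load load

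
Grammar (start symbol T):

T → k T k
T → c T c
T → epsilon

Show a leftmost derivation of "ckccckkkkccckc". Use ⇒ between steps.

T ⇒ cTc ⇒ ckTkc ⇒ ckcTckc ⇒ ckccTcckc ⇒ ckcccTccckc ⇒ ckccckTkccckc ⇒ ckccckkTkkccckc ⇒ ckccckkkkccckc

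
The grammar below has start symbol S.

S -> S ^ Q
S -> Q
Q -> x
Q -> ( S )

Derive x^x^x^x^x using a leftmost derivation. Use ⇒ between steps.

S ⇒ S^Q ⇒ S^Q^Q ⇒ S^Q^Q^Q ⇒ S^Q^Q^Q^Q ⇒ Q^Q^Q^Q^Q ⇒ x^Q^Q^Q^Q ⇒ x^x^Q^Q^Q ⇒ x^x^x^Q^Q ⇒ x^x^x^x^Q ⇒ x^x^x^x^x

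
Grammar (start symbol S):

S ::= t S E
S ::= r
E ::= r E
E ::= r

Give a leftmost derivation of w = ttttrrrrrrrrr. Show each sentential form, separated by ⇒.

S⇒tSE⇒ttSEE⇒tttSEEE⇒ttttSEEEE⇒ttttrEEEE⇒ttttrrEEE⇒ttttrrrEEE⇒ttttrrrrEEE⇒ttttrrrrrEEE⇒ttttrrrrrrEEE⇒ttttrrrrrrrEE⇒ttttrrrrrrrrE⇒ttttrrrrrrrrr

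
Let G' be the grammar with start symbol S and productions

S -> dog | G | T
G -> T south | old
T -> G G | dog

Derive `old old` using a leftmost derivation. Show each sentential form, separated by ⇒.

S ⇒ T ⇒ G G ⇒ old G ⇒ old old

S ⇒ T   [S -> T]
T ⇒ G G   [T -> G G]
G G ⇒ old G   [G -> old]
old G ⇒ old old   [G -> old]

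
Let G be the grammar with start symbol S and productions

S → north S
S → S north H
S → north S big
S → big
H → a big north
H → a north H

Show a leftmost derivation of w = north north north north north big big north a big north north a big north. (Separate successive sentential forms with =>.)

S => S north H => north S north H => north north S north H => north north north S north H => north north north S north H north H => north north north north S big north H north H => north north north north north S big north H north H => north north north north north big big north H north H => north north north north north big big north a big north north H => north north north north north big big north a big north north a big north

S => S north H   [S → S north H]
S north H => north S north H   [S → north S]
north S north H => north north S north H   [S → north S]
north north S north H => north north north S north H   [S → north S]
north north north S north H => north north north S north H north H   [S → S north H]
north north north S north H north H => north north north north S big north H north H   [S → north S big]
north north north north S big north H north H => north north north north north S big north H north H   [S → north S]
north north north north north S big north H north H => north north north north north big big north H north H   [S → big]
north north north north north big big north H north H => north north north north north big big north a big north north H   [H → a big north]
north north north north north big big north a big north north H => north north north north north big big north a big north north a big north   [H → a big north]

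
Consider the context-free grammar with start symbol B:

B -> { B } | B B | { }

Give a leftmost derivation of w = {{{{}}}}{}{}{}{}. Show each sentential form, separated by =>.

B => BB => BBB => BBBB => BBBBB => {B}BBBB => {{B}}BBBB => {{{B}}}BBBB => {{{{}}}}BBBB => {{{{}}}}{}BBB => {{{{}}}}{}{}BB => {{{{}}}}{}{}{}B => {{{{}}}}{}{}{}{}

B => BB   [B -> B B]
BB => BBB   [B -> B B]
BBB => BBBB   [B -> B B]
BBBB => BBBBB   [B -> B B]
BBBBB => {B}BBBB   [B -> { B }]
{B}BBBB => {{B}}BBBB   [B -> { B }]
{{B}}BBBB => {{{B}}}BBBB   [B -> { B }]
{{{B}}}BBBB => {{{{}}}}BBBB   [B -> { }]
{{{{}}}}BBBB => {{{{}}}}{}BBB   [B -> { }]
{{{{}}}}{}BBB => {{{{}}}}{}{}BB   [B -> { }]
{{{{}}}}{}{}BB => {{{{}}}}{}{}{}B   [B -> { }]
{{{{}}}}{}{}{}B => {{{{}}}}{}{}{}{}   [B -> { }]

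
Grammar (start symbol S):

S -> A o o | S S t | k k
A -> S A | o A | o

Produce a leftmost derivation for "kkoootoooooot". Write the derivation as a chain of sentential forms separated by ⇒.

S⇒SSt⇒SStSt⇒kkStSt⇒kkAootSt⇒kkoootSt⇒kkoootAoot⇒kkoootoAoot⇒kkoootooAoot⇒kkoootoooAoot⇒kkoootoooooot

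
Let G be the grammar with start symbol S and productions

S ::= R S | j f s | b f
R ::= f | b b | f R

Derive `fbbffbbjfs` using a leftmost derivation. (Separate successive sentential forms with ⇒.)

S ⇒ RS   [S ::= R S]
RS ⇒ fS   [R ::= f]
fS ⇒ fRS   [S ::= R S]
fRS ⇒ fbbS   [R ::= b b]
fbbS ⇒ fbbRS   [S ::= R S]
fbbRS ⇒ fbbfRS   [R ::= f R]
fbbfRS ⇒ fbbffRS   [R ::= f R]
fbbffRS ⇒ fbbffbbS   [R ::= b b]
fbbffbbS ⇒ fbbffbbjfs   [S ::= j f s]

S⇒RS⇒fS⇒fRS⇒fbbS⇒fbbRS⇒fbbfRS⇒fbbffRS⇒fbbffbbS⇒fbbffbbjfs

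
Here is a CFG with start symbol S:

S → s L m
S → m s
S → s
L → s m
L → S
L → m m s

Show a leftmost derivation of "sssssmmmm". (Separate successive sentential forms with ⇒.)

S ⇒ sLm ⇒ sSm ⇒ ssLmm ⇒ ssSmm ⇒ sssLmmm ⇒ sssSmmm ⇒ ssssLmmmm ⇒ ssssSmmmm ⇒ sssssmmmm

S ⇒ sLm   [S → s L m]
sLm ⇒ sSm   [L → S]
sSm ⇒ ssLmm   [S → s L m]
ssLmm ⇒ ssSmm   [L → S]
ssSmm ⇒ sssLmmm   [S → s L m]
sssLmmm ⇒ sssSmmm   [L → S]
sssSmmm ⇒ ssssLmmmm   [S → s L m]
ssssLmmmm ⇒ ssssSmmmm   [L → S]
ssssSmmmm ⇒ sssssmmmm   [S → s]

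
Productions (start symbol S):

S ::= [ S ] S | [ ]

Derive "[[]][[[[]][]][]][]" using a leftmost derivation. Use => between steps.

S => [S]S => [[]]S => [[]][S]S => [[]][[S]S]S => [[]][[[S]S]S]S => [[]][[[[]]S]S]S => [[]][[[[]][]]S]S => [[]][[[[]][]][]]S => [[]][[[[]][]][]][]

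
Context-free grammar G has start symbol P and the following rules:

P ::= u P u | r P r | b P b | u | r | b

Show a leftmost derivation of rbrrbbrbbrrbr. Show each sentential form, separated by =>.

P=>rPr=>rbPbr=>rbrPrbr=>rbrrPrrbr=>rbrrbPbrrbr=>rbrrbbPbbrrbr=>rbrrbbrbbrrbr

P => rPr   [P ::= r P r]
rPr => rbPbr   [P ::= b P b]
rbPbr => rbrPrbr   [P ::= r P r]
rbrPrbr => rbrrPrrbr   [P ::= r P r]
rbrrPrrbr => rbrrbPbrrbr   [P ::= b P b]
rbrrbPbrrbr => rbrrbbPbbrrbr   [P ::= b P b]
rbrrbbPbbrrbr => rbrrbbrbbrrbr   [P ::= r]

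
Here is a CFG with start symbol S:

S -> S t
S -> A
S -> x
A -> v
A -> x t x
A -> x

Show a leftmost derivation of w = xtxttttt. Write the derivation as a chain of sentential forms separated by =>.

S=>St=>Stt=>Sttt=>Stttt=>Sttttt=>Attttt=>xtxttttt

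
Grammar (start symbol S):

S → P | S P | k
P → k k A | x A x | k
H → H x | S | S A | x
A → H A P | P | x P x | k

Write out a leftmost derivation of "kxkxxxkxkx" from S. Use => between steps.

S => SP   [S → S P]
SP => kP   [S → k]
kP => kxAx   [P → x A x]
kxAx => kxHAPx   [A → H A P]
kxHAPx => kxHxAPx   [H → H x]
kxHxAPx => kxHxxAPx   [H → H x]
kxHxxAPx => kxSxxAPx   [H → S]
kxSxxAPx => kxkxxAPx   [S → k]
kxkxxAPx => kxkxxPPx   [A → P]
kxkxxPPx => kxkxxxAxPx   [P → x A x]
kxkxxxAxPx => kxkxxxkxPx   [A → k]
kxkxxxkxPx => kxkxxxkxkx   [P → k]

S => SP => kP => kxAx => kxHAPx => kxHxAPx => kxHxxAPx => kxSxxAPx => kxkxxAPx => kxkxxPPx => kxkxxxAxPx => kxkxxxkxPx => kxkxxxkxkx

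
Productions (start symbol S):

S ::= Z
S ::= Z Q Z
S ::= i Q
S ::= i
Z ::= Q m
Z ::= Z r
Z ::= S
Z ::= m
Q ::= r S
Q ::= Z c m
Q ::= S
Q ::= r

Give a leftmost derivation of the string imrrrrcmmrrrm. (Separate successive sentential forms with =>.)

S => iQ => iS => iZQZ => iZrQZ => iZrrQZ => iQmrrQZ => iZcmmrrQZ => iZrcmmrrQZ => iZrrcmmrrQZ => iZrrrcmmrrQZ => iZrrrrcmmrrQZ => imrrrrcmmrrQZ => imrrrrcmmrrrZ => imrrrrcmmrrrm

S => iQ   [S ::= i Q]
iQ => iS   [Q ::= S]
iS => iZQZ   [S ::= Z Q Z]
iZQZ => iZrQZ   [Z ::= Z r]
iZrQZ => iZrrQZ   [Z ::= Z r]
iZrrQZ => iQmrrQZ   [Z ::= Q m]
iQmrrQZ => iZcmmrrQZ   [Q ::= Z c m]
iZcmmrrQZ => iZrcmmrrQZ   [Z ::= Z r]
iZrcmmrrQZ => iZrrcmmrrQZ   [Z ::= Z r]
iZrrcmmrrQZ => iZrrrcmmrrQZ   [Z ::= Z r]
iZrrrcmmrrQZ => iZrrrrcmmrrQZ   [Z ::= Z r]
iZrrrrcmmrrQZ => imrrrrcmmrrQZ   [Z ::= m]
imrrrrcmmrrQZ => imrrrrcmmrrrZ   [Q ::= r]
imrrrrcmmrrrZ => imrrrrcmmrrrm   [Z ::= m]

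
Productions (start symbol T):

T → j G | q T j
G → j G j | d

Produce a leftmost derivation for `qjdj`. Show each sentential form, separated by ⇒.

T ⇒ qTj ⇒ qjGj ⇒ qjdj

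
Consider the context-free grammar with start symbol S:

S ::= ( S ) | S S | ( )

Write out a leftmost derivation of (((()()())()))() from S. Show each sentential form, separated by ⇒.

S ⇒ SS   [S ::= S S]
SS ⇒ (S)S   [S ::= ( S )]
(S)S ⇒ ((S))S   [S ::= ( S )]
((S))S ⇒ ((SS))S   [S ::= S S]
((SS))S ⇒ (((S)S))S   [S ::= ( S )]
(((S)S))S ⇒ (((SS)S))S   [S ::= S S]
(((SS)S))S ⇒ (((SSS)S))S   [S ::= S S]
(((SSS)S))S ⇒ (((()SS)S))S   [S ::= ( )]
(((()SS)S))S ⇒ (((()()S)S))S   [S ::= ( )]
(((()()S)S))S ⇒ (((()()())S))S   [S ::= ( )]
(((()()())S))S ⇒ (((()()())()))S   [S ::= ( )]
(((()()())()))S ⇒ (((()()())()))()   [S ::= ( )]

S ⇒ SS ⇒ (S)S ⇒ ((S))S ⇒ ((SS))S ⇒ (((S)S))S ⇒ (((SS)S))S ⇒ (((SSS)S))S ⇒ (((()SS)S))S ⇒ (((()()S)S))S ⇒ (((()()())S))S ⇒ (((()()())()))S ⇒ (((()()())()))()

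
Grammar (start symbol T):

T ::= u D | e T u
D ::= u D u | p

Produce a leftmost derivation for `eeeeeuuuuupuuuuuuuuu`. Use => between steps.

T => eTu   [T ::= e T u]
eTu => eeTuu   [T ::= e T u]
eeTuu => eeeTuuu   [T ::= e T u]
eeeTuuu => eeeeTuuuu   [T ::= e T u]
eeeeTuuuu => eeeeeTuuuuu   [T ::= e T u]
eeeeeTuuuuu => eeeeeuDuuuuu   [T ::= u D]
eeeeeuDuuuuu => eeeeeuuDuuuuuu   [D ::= u D u]
eeeeeuuDuuuuuu => eeeeeuuuDuuuuuuu   [D ::= u D u]
eeeeeuuuDuuuuuuu => eeeeeuuuuDuuuuuuuu   [D ::= u D u]
eeeeeuuuuDuuuuuuuu => eeeeeuuuuuDuuuuuuuuu   [D ::= u D u]
eeeeeuuuuuDuuuuuuuuu => eeeeeuuuuupuuuuuuuuu   [D ::= p]

T => eTu => eeTuu => eeeTuuu => eeeeTuuuu => eeeeeTuuuuu => eeeeeuDuuuuu => eeeeeuuDuuuuuu => eeeeeuuuDuuuuuuu => eeeeeuuuuDuuuuuuuu => eeeeeuuuuuDuuuuuuuuu => eeeeeuuuuupuuuuuuuuu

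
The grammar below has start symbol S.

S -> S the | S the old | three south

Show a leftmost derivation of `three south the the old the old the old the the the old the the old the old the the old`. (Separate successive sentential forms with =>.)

S => S the old => S the the old => S the old the the old => S the old the old the the old => S the the old the old the the old => S the old the the old the old the the old => S the the old the the old the old the the old => S the the the old the the old the old the the old => S the old the the the old the the old the old the the old => S the old the old the the the old the the old the old the the old => S the old the old the old the the the old the the old the old the the old => S the the old the old the old the the the old the the old the old the the old => three south the the old the old the old the the the old the the old the old the the old

S => S the old   [S -> S the old]
S the old => S the the old   [S -> S the]
S the the old => S the old the the old   [S -> S the old]
S the old the the old => S the old the old the the old   [S -> S the old]
S the old the old the the old => S the the old the old the the old   [S -> S the]
S the the old the old the the old => S the old the the old the old the the old   [S -> S the old]
S the old the the old the old the the old => S the the old the the old the old the the old   [S -> S the]
S the the old the the old the old the the old => S the the the old the the old the old the the old   [S -> S the]
S the the the old the the old the old the the old => S the old the the the old the the old the old the the old   [S -> S the old]
S the old the the the old the the old the old the the old => S the old the old the the the old the the old the old the the old   [S -> S the old]
S the old the old the the the old the the old the old the the old => S the old the old the old the the the old the the old the old the the old   [S -> S the old]
S the old the old the old the the the old the the old the old the the old => S the the old the old the old the the the old the the old the old the the old   [S -> S the]
S the the old the old the old the the the old the the old the old the the old => three south the the old the old the old the the the old the the old the old the the old   [S -> three south]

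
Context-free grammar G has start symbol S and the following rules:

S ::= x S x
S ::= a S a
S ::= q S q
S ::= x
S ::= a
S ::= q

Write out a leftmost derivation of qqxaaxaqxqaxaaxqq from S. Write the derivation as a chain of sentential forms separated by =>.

S => qSq => qqSqq => qqxSxqq => qqxaSaxqq => qqxaaSaaxqq => qqxaaxSxaaxqq => qqxaaxaSaxaaxqq => qqxaaxaqSqaxaaxqq => qqxaaxaqxqaxaaxqq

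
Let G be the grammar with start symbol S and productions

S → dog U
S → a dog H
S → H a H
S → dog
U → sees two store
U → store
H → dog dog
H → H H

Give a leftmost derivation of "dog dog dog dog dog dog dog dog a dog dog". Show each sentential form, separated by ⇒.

S ⇒ H a H ⇒ H H a H ⇒ H H H a H ⇒ H H H H a H ⇒ dog dog H H H a H ⇒ dog dog dog dog H H a H ⇒ dog dog dog dog dog dog H a H ⇒ dog dog dog dog dog dog dog dog a H ⇒ dog dog dog dog dog dog dog dog a dog dog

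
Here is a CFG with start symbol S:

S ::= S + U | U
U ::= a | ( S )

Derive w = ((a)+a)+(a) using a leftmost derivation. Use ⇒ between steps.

S ⇒ S+U   [S ::= S + U]
S+U ⇒ U+U   [S ::= U]
U+U ⇒ (S)+U   [U ::= ( S )]
(S)+U ⇒ (S+U)+U   [S ::= S + U]
(S+U)+U ⇒ (U+U)+U   [S ::= U]
(U+U)+U ⇒ ((S)+U)+U   [U ::= ( S )]
((S)+U)+U ⇒ ((U)+U)+U   [S ::= U]
((U)+U)+U ⇒ ((a)+U)+U   [U ::= a]
((a)+U)+U ⇒ ((a)+a)+U   [U ::= a]
((a)+a)+U ⇒ ((a)+a)+(S)   [U ::= ( S )]
((a)+a)+(S) ⇒ ((a)+a)+(U)   [S ::= U]
((a)+a)+(U) ⇒ ((a)+a)+(a)   [U ::= a]

S⇒S+U⇒U+U⇒(S)+U⇒(S+U)+U⇒(U+U)+U⇒((S)+U)+U⇒((U)+U)+U⇒((a)+U)+U⇒((a)+a)+U⇒((a)+a)+(S)⇒((a)+a)+(U)⇒((a)+a)+(a)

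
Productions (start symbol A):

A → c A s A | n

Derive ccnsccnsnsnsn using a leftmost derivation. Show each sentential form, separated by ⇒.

A ⇒ cAsA   [A → c A s A]
cAsA ⇒ ccAsAsA   [A → c A s A]
ccAsAsA ⇒ ccnsAsA   [A → n]
ccnsAsA ⇒ ccnscAsAsA   [A → c A s A]
ccnscAsAsA ⇒ ccnsccAsAsAsA   [A → c A s A]
ccnsccAsAsAsA ⇒ ccnsccnsAsAsA   [A → n]
ccnsccnsAsAsA ⇒ ccnsccnsnsAsA   [A → n]
ccnsccnsnsAsA ⇒ ccnsccnsnsnsA   [A → n]
ccnsccnsnsnsA ⇒ ccnsccnsnsnsn   [A → n]

A⇒cAsA⇒ccAsAsA⇒ccnsAsA⇒ccnscAsAsA⇒ccnsccAsAsAsA⇒ccnsccnsAsAsA⇒ccnsccnsnsAsA⇒ccnsccnsnsnsA⇒ccnsccnsnsnsn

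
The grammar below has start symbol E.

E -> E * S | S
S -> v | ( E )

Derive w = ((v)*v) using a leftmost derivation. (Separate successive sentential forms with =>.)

E => S => (E) => (E*S) => (S*S) => ((E)*S) => ((S)*S) => ((v)*S) => ((v)*v)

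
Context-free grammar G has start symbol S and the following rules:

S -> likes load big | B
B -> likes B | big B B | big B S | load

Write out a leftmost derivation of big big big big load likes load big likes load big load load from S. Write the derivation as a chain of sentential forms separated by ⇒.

S ⇒ B   [S -> B]
B ⇒ big B B   [B -> big B B]
big B B ⇒ big big B B B   [B -> big B B]
big big B B B ⇒ big big big B S B B   [B -> big B S]
big big big B S B B ⇒ big big big big B S S B B   [B -> big B S]
big big big big B S S B B ⇒ big big big big load S S B B   [B -> load]
big big big big load S S B B ⇒ big big big big load likes load big S B B   [S -> likes load big]
big big big big load likes load big S B B ⇒ big big big big load likes load big likes load big B B   [S -> likes load big]
big big big big load likes load big likes load big B B ⇒ big big big big load likes load big likes load big load B   [B -> load]
big big big big load likes load big likes load big load B ⇒ big big big big load likes load big likes load big load load   [B -> load]

S ⇒ B ⇒ big B B ⇒ big big B B B ⇒ big big big B S B B ⇒ big big big big B S S B B ⇒ big big big big load S S B B ⇒ big big big big load likes load big S B B ⇒ big big big big load likes load big likes load big B B ⇒ big big big big load likes load big likes load big load B ⇒ big big big big load likes load big likes load big load load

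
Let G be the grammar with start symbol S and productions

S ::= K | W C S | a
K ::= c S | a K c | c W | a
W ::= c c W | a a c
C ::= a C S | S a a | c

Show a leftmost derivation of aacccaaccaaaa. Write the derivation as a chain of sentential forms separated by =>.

S => WCS   [S ::= W C S]
WCS => aacCS   [W ::= a a c]
aacCS => aacSaaS   [C ::= S a a]
aacSaaS => aacWCSaaS   [S ::= W C S]
aacWCSaaS => aacccWCSaaS   [W ::= c c W]
aacccWCSaaS => aacccaacCSaaS   [W ::= a a c]
aacccaacCSaaS => aacccaaccSaaS   [C ::= c]
aacccaaccSaaS => aacccaaccaaaS   [S ::= a]
aacccaaccaaaS => aacccaaccaaaa   [S ::= a]

S => WCS => aacCS => aacSaaS => aacWCSaaS => aacccWCSaaS => aacccaacCSaaS => aacccaaccSaaS => aacccaaccaaaS => aacccaaccaaaa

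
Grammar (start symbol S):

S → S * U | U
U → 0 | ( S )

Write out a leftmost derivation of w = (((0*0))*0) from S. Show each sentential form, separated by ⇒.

S ⇒ U ⇒ (S) ⇒ (S*U) ⇒ (U*U) ⇒ ((S)*U) ⇒ ((U)*U) ⇒ (((S))*U) ⇒ (((S*U))*U) ⇒ (((U*U))*U) ⇒ (((0*U))*U) ⇒ (((0*0))*U) ⇒ (((0*0))*0)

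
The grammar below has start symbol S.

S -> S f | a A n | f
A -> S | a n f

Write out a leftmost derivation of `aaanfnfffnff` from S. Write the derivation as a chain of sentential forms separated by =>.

S=>Sf=>Sff=>aAnff=>aSnff=>aSfnff=>aSffnff=>aSfffnff=>aaAnfffnff=>aaanfnfffnff

S => Sf   [S -> S f]
Sf => Sff   [S -> S f]
Sff => aAnff   [S -> a A n]
aAnff => aSnff   [A -> S]
aSnff => aSfnff   [S -> S f]
aSfnff => aSffnff   [S -> S f]
aSffnff => aSfffnff   [S -> S f]
aSfffnff => aaAnfffnff   [S -> a A n]
aaAnfffnff => aaanfnfffnff   [A -> a n f]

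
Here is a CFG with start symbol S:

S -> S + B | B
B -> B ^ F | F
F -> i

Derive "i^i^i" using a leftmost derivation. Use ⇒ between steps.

S ⇒ B ⇒ B^F ⇒ B^F^F ⇒ F^F^F ⇒ i^F^F ⇒ i^i^F ⇒ i^i^i

S ⇒ B   [S -> B]
B ⇒ B^F   [B -> B ^ F]
B^F ⇒ B^F^F   [B -> B ^ F]
B^F^F ⇒ F^F^F   [B -> F]
F^F^F ⇒ i^F^F   [F -> i]
i^F^F ⇒ i^i^F   [F -> i]
i^i^F ⇒ i^i^i   [F -> i]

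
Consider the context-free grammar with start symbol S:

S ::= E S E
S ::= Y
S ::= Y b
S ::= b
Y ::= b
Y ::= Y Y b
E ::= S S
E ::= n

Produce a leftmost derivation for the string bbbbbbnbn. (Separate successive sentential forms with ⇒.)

S ⇒ ESE ⇒ SSSE ⇒ YSSE ⇒ YYbSSE ⇒ bYbSSE ⇒ bbbSSE ⇒ bbbESESE ⇒ bbbSSSESE ⇒ bbbbSSESE ⇒ bbbbbSESE ⇒ bbbbbbESE ⇒ bbbbbbnSE ⇒ bbbbbbnbE ⇒ bbbbbbnbn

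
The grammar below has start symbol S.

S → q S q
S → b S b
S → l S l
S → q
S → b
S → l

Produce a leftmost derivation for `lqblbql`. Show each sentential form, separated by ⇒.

S ⇒ lSl   [S → l S l]
lSl ⇒ lqSql   [S → q S q]
lqSql ⇒ lqbSbql   [S → b S b]
lqbSbql ⇒ lqblbql   [S → l]

S ⇒ lSl ⇒ lqSql ⇒ lqbSbql ⇒ lqblbql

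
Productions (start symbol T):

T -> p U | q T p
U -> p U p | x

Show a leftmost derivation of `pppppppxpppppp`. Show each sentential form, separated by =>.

T=>pU=>ppUp=>pppUpp=>ppppUppp=>pppppUpppp=>ppppppUppppp=>pppppppUpppppp=>pppppppxpppppp

T => pU   [T -> p U]
pU => ppUp   [U -> p U p]
ppUp => pppUpp   [U -> p U p]
pppUpp => ppppUppp   [U -> p U p]
ppppUppp => pppppUpppp   [U -> p U p]
pppppUpppp => ppppppUppppp   [U -> p U p]
ppppppUppppp => pppppppUpppppp   [U -> p U p]
pppppppUpppppp => pppppppxpppppp   [U -> x]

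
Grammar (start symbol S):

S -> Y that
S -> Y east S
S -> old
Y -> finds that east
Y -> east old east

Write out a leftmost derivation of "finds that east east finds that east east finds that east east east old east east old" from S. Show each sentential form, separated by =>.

S => Y east S => finds that east east S => finds that east east Y east S => finds that east east finds that east east S => finds that east east finds that east east Y east S => finds that east east finds that east east finds that east east S => finds that east east finds that east east finds that east east Y east S => finds that east east finds that east east finds that east east east old east east S => finds that east east finds that east east finds that east east east old east east old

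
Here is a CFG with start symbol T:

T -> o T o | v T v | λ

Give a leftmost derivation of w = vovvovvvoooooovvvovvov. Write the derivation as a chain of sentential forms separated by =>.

T => vTv => voTov => vovTvov => vovvTvvov => vovvoTovvov => vovvovTvovvov => vovvovvTvvovvov => vovvovvvTvvvovvov => vovvovvvoTovvvovvov => vovvovvvooToovvvovvov => vovvovvvoooTooovvvovvov => vovvovvvoooooovvvovvov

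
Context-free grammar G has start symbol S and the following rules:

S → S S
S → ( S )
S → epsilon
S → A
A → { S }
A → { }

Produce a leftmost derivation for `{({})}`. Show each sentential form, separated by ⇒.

S ⇒ A ⇒ {S} ⇒ {SS} ⇒ {(S)S} ⇒ {(A)S} ⇒ {({})S} ⇒ {({})}

S ⇒ A   [S → A]
A ⇒ {S}   [A → { S }]
{S} ⇒ {SS}   [S → S S]
{SS} ⇒ {(S)S}   [S → ( S )]
{(S)S} ⇒ {(A)S}   [S → A]
{(A)S} ⇒ {({})S}   [A → { }]
{({})S} ⇒ {({})}   [S → epsilon]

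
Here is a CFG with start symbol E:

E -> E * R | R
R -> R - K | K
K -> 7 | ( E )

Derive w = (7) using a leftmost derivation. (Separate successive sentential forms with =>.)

E => R   [E -> R]
R => K   [R -> K]
K => (E)   [K -> ( E )]
(E) => (R)   [E -> R]
(R) => (K)   [R -> K]
(K) => (7)   [K -> 7]

E=>R=>K=>(E)=>(R)=>(K)=>(7)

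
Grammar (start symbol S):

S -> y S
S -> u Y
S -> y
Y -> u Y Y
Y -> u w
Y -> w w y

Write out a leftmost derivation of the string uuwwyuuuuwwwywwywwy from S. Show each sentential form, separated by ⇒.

S ⇒ uY ⇒ uuYY ⇒ uuwwyY ⇒ uuwwyuYY ⇒ uuwwyuuYYY ⇒ uuwwyuuuYYYY ⇒ uuwwyuuuuwYYY ⇒ uuwwyuuuuwwwyYY ⇒ uuwwyuuuuwwwywwyY ⇒ uuwwyuuuuwwwywwywwy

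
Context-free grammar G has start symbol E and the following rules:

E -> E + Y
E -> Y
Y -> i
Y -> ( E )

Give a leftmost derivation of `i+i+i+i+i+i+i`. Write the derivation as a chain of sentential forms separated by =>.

E=>E+Y=>E+Y+Y=>E+Y+Y+Y=>E+Y+Y+Y+Y=>E+Y+Y+Y+Y+Y=>E+Y+Y+Y+Y+Y+Y=>Y+Y+Y+Y+Y+Y+Y=>i+Y+Y+Y+Y+Y+Y=>i+i+Y+Y+Y+Y+Y=>i+i+i+Y+Y+Y+Y=>i+i+i+i+Y+Y+Y=>i+i+i+i+i+Y+Y=>i+i+i+i+i+i+Y=>i+i+i+i+i+i+i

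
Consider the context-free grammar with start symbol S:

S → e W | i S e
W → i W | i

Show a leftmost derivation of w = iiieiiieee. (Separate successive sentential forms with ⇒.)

S ⇒ iSe ⇒ iiSee ⇒ iiiSeee ⇒ iiieWeee ⇒ iiieiWeee ⇒ iiieiiWeee ⇒ iiieiiieee

S ⇒ iSe   [S → i S e]
iSe ⇒ iiSee   [S → i S e]
iiSee ⇒ iiiSeee   [S → i S e]
iiiSeee ⇒ iiieWeee   [S → e W]
iiieWeee ⇒ iiieiWeee   [W → i W]
iiieiWeee ⇒ iiieiiWeee   [W → i W]
iiieiiWeee ⇒ iiieiiieee   [W → i]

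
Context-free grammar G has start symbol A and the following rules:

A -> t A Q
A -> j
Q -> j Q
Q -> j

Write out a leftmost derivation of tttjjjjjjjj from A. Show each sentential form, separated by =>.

A => tAQ   [A -> t A Q]
tAQ => ttAQQ   [A -> t A Q]
ttAQQ => tttAQQQ   [A -> t A Q]
tttAQQQ => tttjQQQ   [A -> j]
tttjQQQ => tttjjQQQ   [Q -> j Q]
tttjjQQQ => tttjjjQQQ   [Q -> j Q]
tttjjjQQQ => tttjjjjQQ   [Q -> j]
tttjjjjQQ => tttjjjjjQ   [Q -> j]
tttjjjjjQ => tttjjjjjjQ   [Q -> j Q]
tttjjjjjjQ => tttjjjjjjjQ   [Q -> j Q]
tttjjjjjjjQ => tttjjjjjjjj   [Q -> j]

A=>tAQ=>ttAQQ=>tttAQQQ=>tttjQQQ=>tttjjQQQ=>tttjjjQQQ=>tttjjjjQQ=>tttjjjjjQ=>tttjjjjjjQ=>tttjjjjjjjQ=>tttjjjjjjjj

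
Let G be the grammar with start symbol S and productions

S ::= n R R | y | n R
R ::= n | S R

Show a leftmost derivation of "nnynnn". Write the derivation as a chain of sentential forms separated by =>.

S => nR   [S ::= n R]
nR => nSR   [R ::= S R]
nSR => nnRRR   [S ::= n R R]
nnRRR => nnSRRR   [R ::= S R]
nnSRRR => nnyRRR   [S ::= y]
nnyRRR => nnynRR   [R ::= n]
nnynRR => nnynnR   [R ::= n]
nnynnR => nnynnn   [R ::= n]

S => nR => nSR => nnRRR => nnSRRR => nnyRRR => nnynRR => nnynnR => nnynnn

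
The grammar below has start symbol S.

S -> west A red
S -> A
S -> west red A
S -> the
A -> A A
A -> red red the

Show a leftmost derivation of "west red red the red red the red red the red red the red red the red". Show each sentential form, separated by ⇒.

S ⇒ west A red   [S -> west A red]
west A red ⇒ west A A red   [A -> A A]
west A A red ⇒ west red red the A red   [A -> red red the]
west red red the A red ⇒ west red red the A A red   [A -> A A]
west red red the A A red ⇒ west red red the A A A red   [A -> A A]
west red red the A A A red ⇒ west red red the A A A A red   [A -> A A]
west red red the A A A A red ⇒ west red red the red red the A A A red   [A -> red red the]
west red red the red red the A A A red ⇒ west red red the red red the red red the A A red   [A -> red red the]
west red red the red red the red red the A A red ⇒ west red red the red red the red red the red red the A red   [A -> red red the]
west red red the red red the red red the red red the A red ⇒ west red red the red red the red red the red red the red red the red   [A -> red red the]

S ⇒ west A red ⇒ west A A red ⇒ west red red the A red ⇒ west red red the A A red ⇒ west red red the A A A red ⇒ west red red the A A A A red ⇒ west red red the red red the A A A red ⇒ west red red the red red the red red the A A red ⇒ west red red the red red the red red the red red the A red ⇒ west red red the red red the red red the red red the red red the red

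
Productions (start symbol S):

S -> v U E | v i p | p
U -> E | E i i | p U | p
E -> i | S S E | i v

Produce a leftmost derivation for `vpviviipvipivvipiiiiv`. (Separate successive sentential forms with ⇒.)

S ⇒ vUE   [S -> v U E]
vUE ⇒ vpUE   [U -> p U]
vpUE ⇒ vpEiiE   [U -> E i i]
vpEiiE ⇒ vpSSEiiE   [E -> S S E]
vpSSEiiE ⇒ vpvUESEiiE   [S -> v U E]
vpvUESEiiE ⇒ vpvEiiESEiiE   [U -> E i i]
vpvEiiESEiiE ⇒ vpviviiESEiiE   [E -> i v]
vpviviiESEiiE ⇒ vpviviiSSESEiiE   [E -> S S E]
vpviviiSSESEiiE ⇒ vpviviipSESEiiE   [S -> p]
vpviviipSESEiiE ⇒ vpviviipvipESEiiE   [S -> v i p]
vpviviipvipESEiiE ⇒ vpviviipvipivSEiiE   [E -> i v]
vpviviipvipivSEiiE ⇒ vpviviipvipivvipEiiE   [S -> v i p]
vpviviipvipivvipEiiE ⇒ vpviviipvipivvipiiiE   [E -> i]
vpviviipvipivvipiiiE ⇒ vpviviipvipivvipiiiiv   [E -> i v]

S ⇒ vUE ⇒ vpUE ⇒ vpEiiE ⇒ vpSSEiiE ⇒ vpvUESEiiE ⇒ vpvEiiESEiiE ⇒ vpviviiESEiiE ⇒ vpviviiSSESEiiE ⇒ vpviviipSESEiiE ⇒ vpviviipvipESEiiE ⇒ vpviviipvipivSEiiE ⇒ vpviviipvipivvipEiiE ⇒ vpviviipvipivvipiiiE ⇒ vpviviipvipivvipiiiiv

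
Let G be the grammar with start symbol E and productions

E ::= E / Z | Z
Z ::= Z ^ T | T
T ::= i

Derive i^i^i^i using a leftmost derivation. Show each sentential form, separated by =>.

E=>Z=>Z^T=>Z^T^T=>Z^T^T^T=>T^T^T^T=>i^T^T^T=>i^i^T^T=>i^i^i^T=>i^i^i^i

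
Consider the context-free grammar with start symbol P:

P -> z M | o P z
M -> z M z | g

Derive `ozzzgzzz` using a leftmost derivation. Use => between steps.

P=>oPz=>ozMz=>ozzMzz=>ozzzMzzz=>ozzzgzzz

P => oPz   [P -> o P z]
oPz => ozMz   [P -> z M]
ozMz => ozzMzz   [M -> z M z]
ozzMzz => ozzzMzzz   [M -> z M z]
ozzzMzzz => ozzzgzzz   [M -> g]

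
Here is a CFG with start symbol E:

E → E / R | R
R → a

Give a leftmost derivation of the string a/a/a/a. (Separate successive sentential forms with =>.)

E => E/R   [E → E / R]
E/R => E/R/R   [E → E / R]
E/R/R => E/R/R/R   [E → E / R]
E/R/R/R => R/R/R/R   [E → R]
R/R/R/R => a/R/R/R   [R → a]
a/R/R/R => a/a/R/R   [R → a]
a/a/R/R => a/a/a/R   [R → a]
a/a/a/R => a/a/a/a   [R → a]

E => E/R => E/R/R => E/R/R/R => R/R/R/R => a/R/R/R => a/a/R/R => a/a/a/R => a/a/a/a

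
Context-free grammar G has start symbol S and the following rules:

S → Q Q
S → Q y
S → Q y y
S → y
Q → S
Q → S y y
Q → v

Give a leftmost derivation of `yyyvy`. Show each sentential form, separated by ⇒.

S ⇒ Qy   [S → Q y]
Qy ⇒ Sy   [Q → S]
Sy ⇒ QQy   [S → Q Q]
QQy ⇒ SyyQy   [Q → S y y]
SyyQy ⇒ yyyQy   [S → y]
yyyQy ⇒ yyyvy   [Q → v]

S⇒Qy⇒Sy⇒QQy⇒SyyQy⇒yyyQy⇒yyyvy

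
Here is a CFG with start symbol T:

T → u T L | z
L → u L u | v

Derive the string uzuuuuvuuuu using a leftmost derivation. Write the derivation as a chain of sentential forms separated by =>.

T => uTL   [T → u T L]
uTL => uzL   [T → z]
uzL => uzuLu   [L → u L u]
uzuLu => uzuuLuu   [L → u L u]
uzuuLuu => uzuuuLuuu   [L → u L u]
uzuuuLuuu => uzuuuuLuuuu   [L → u L u]
uzuuuuLuuuu => uzuuuuvuuuu   [L → v]

T => uTL => uzL => uzuLu => uzuuLuu => uzuuuLuuu => uzuuuuLuuuu => uzuuuuvuuuu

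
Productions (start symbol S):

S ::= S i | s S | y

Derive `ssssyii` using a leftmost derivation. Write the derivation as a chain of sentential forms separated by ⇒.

S ⇒ sS ⇒ ssS ⇒ ssSi ⇒ sssSi ⇒ sssSii ⇒ ssssSii ⇒ ssssyii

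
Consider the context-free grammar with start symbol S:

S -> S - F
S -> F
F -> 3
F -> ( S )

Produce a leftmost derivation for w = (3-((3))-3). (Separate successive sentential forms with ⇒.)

S ⇒ F ⇒ (S) ⇒ (S-F) ⇒ (S-F-F) ⇒ (F-F-F) ⇒ (3-F-F) ⇒ (3-(S)-F) ⇒ (3-(F)-F) ⇒ (3-((S))-F) ⇒ (3-((F))-F) ⇒ (3-((3))-F) ⇒ (3-((3))-3)

S ⇒ F   [S -> F]
F ⇒ (S)   [F -> ( S )]
(S) ⇒ (S-F)   [S -> S - F]
(S-F) ⇒ (S-F-F)   [S -> S - F]
(S-F-F) ⇒ (F-F-F)   [S -> F]
(F-F-F) ⇒ (3-F-F)   [F -> 3]
(3-F-F) ⇒ (3-(S)-F)   [F -> ( S )]
(3-(S)-F) ⇒ (3-(F)-F)   [S -> F]
(3-(F)-F) ⇒ (3-((S))-F)   [F -> ( S )]
(3-((S))-F) ⇒ (3-((F))-F)   [S -> F]
(3-((F))-F) ⇒ (3-((3))-F)   [F -> 3]
(3-((3))-F) ⇒ (3-((3))-3)   [F -> 3]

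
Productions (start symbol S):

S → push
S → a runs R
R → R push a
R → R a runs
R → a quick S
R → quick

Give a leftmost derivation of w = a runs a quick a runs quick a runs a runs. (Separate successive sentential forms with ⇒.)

S ⇒ a runs R ⇒ a runs R a runs ⇒ a runs R a runs a runs ⇒ a runs a quick S a runs a runs ⇒ a runs a quick a runs R a runs a runs ⇒ a runs a quick a runs quick a runs a runs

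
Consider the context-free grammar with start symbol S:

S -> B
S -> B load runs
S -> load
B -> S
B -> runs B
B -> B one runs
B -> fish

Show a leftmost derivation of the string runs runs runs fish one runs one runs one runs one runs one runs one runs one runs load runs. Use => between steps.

S => B load runs   [S -> B load runs]
B load runs => runs B load runs   [B -> runs B]
runs B load runs => runs B one runs load runs   [B -> B one runs]
runs B one runs load runs => runs B one runs one runs load runs   [B -> B one runs]
runs B one runs one runs load runs => runs B one runs one runs one runs load runs   [B -> B one runs]
runs B one runs one runs one runs load runs => runs runs B one runs one runs one runs load runs   [B -> runs B]
runs runs B one runs one runs one runs load runs => runs runs B one runs one runs one runs one runs load runs   [B -> B one runs]
runs runs B one runs one runs one runs one runs load runs => runs runs runs B one runs one runs one runs one runs load runs   [B -> runs B]
runs runs runs B one runs one runs one runs one runs load runs => runs runs runs B one runs one runs one runs one runs one runs load runs   [B -> B one runs]
runs runs runs B one runs one runs one runs one runs one runs load runs => runs runs runs B one runs one runs one runs one runs one runs one runs load runs   [B -> B one runs]
runs runs runs B one runs one runs one runs one runs one runs one runs load runs => runs runs runs B one runs one runs one runs one runs one runs one runs one runs load runs   [B -> B one runs]
runs runs runs B one runs one runs one runs one runs one runs one runs one runs load runs => runs runs runs fish one runs one runs one runs one runs one runs one runs one runs load runs   [B -> fish]

S => B load runs => runs B load runs => runs B one runs load runs => runs B one runs one runs load runs => runs B one runs one runs one runs load runs => runs runs B one runs one runs one runs load runs => runs runs B one runs one runs one runs one runs load runs => runs runs runs B one runs one runs one runs one runs load runs => runs runs runs B one runs one runs one runs one runs one runs load runs => runs runs runs B one runs one runs one runs one runs one runs one runs load runs => runs runs runs B one runs one runs one runs one runs one runs one runs one runs load runs => runs runs runs fish one runs one runs one runs one runs one runs one runs one runs load runs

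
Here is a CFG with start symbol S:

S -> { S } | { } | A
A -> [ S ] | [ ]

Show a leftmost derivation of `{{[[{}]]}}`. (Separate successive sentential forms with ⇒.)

S ⇒ {S} ⇒ {{S}} ⇒ {{A}} ⇒ {{[S]}} ⇒ {{[A]}} ⇒ {{[[S]]}} ⇒ {{[[{}]]}}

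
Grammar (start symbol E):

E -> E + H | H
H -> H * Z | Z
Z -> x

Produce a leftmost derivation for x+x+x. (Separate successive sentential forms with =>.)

E => E+H => E+H+H => H+H+H => Z+H+H => x+H+H => x+Z+H => x+x+H => x+x+Z => x+x+x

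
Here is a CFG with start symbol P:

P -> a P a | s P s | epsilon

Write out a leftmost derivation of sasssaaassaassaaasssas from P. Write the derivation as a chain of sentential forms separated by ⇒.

P ⇒ sPs ⇒ saPas ⇒ sasPsas ⇒ sassPssas ⇒ sasssPsssas ⇒ sasssaPasssas ⇒ sasssaaPaasssas ⇒ sasssaaaPaaasssas ⇒ sasssaaasPsaaasssas ⇒ sasssaaassPssaaasssas ⇒ sasssaaassaPassaaasssas ⇒ sasssaaassaassaaasssas

P ⇒ sPs   [P -> s P s]
sPs ⇒ saPas   [P -> a P a]
saPas ⇒ sasPsas   [P -> s P s]
sasPsas ⇒ sassPssas   [P -> s P s]
sassPssas ⇒ sasssPsssas   [P -> s P s]
sasssPsssas ⇒ sasssaPasssas   [P -> a P a]
sasssaPasssas ⇒ sasssaaPaasssas   [P -> a P a]
sasssaaPaasssas ⇒ sasssaaaPaaasssas   [P -> a P a]
sasssaaaPaaasssas ⇒ sasssaaasPsaaasssas   [P -> s P s]
sasssaaasPsaaasssas ⇒ sasssaaassPssaaasssas   [P -> s P s]
sasssaaassPssaaasssas ⇒ sasssaaassaPassaaasssas   [P -> a P a]
sasssaaassaPassaaasssas ⇒ sasssaaassaassaaasssas   [P -> epsilon]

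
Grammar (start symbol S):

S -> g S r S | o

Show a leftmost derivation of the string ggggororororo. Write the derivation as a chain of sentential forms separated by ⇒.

S ⇒ gSrS   [S -> g S r S]
gSrS ⇒ ggSrSrS   [S -> g S r S]
ggSrSrS ⇒ gggSrSrSrS   [S -> g S r S]
gggSrSrSrS ⇒ ggggSrSrSrSrS   [S -> g S r S]
ggggSrSrSrSrS ⇒ ggggorSrSrSrS   [S -> o]
ggggorSrSrSrS ⇒ ggggororSrSrS   [S -> o]
ggggororSrSrS ⇒ ggggorororSrS   [S -> o]
ggggorororSrS ⇒ ggggororororS   [S -> o]
ggggororororS ⇒ ggggororororo   [S -> o]

S ⇒ gSrS ⇒ ggSrSrS ⇒ gggSrSrSrS ⇒ ggggSrSrSrSrS ⇒ ggggorSrSrSrS ⇒ ggggororSrSrS ⇒ ggggorororSrS ⇒ ggggororororS ⇒ ggggororororo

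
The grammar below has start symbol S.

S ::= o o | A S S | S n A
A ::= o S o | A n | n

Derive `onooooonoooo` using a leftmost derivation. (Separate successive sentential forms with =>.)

S => ASS   [S ::= A S S]
ASS => AnSS   [A ::= A n]
AnSS => oSonSS   [A ::= o S o]
oSonSS => oASSonSS   [S ::= A S S]
oASSonSS => onSSonSS   [A ::= n]
onSSonSS => onooSonSS   [S ::= o o]
onooSonSS => onooooonSS   [S ::= o o]
onooooonSS => onooooonooS   [S ::= o o]
onooooonooS => onooooonoooo   [S ::= o o]

S => ASS => AnSS => oSonSS => oASSonSS => onSSonSS => onooSonSS => onooooonSS => onooooonooS => onooooonoooo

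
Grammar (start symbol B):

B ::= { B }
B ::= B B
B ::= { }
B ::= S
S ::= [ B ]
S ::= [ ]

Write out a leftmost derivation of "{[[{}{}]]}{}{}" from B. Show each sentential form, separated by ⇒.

B ⇒ BB   [B ::= B B]
BB ⇒ {B}B   [B ::= { B }]
{B}B ⇒ {S}B   [B ::= S]
{S}B ⇒ {[B]}B   [S ::= [ B ]]
{[B]}B ⇒ {[S]}B   [B ::= S]
{[S]}B ⇒ {[[B]]}B   [S ::= [ B ]]
{[[B]]}B ⇒ {[[BB]]}B   [B ::= B B]
{[[BB]]}B ⇒ {[[{}B]]}B   [B ::= { }]
{[[{}B]]}B ⇒ {[[{}{}]]}B   [B ::= { }]
{[[{}{}]]}B ⇒ {[[{}{}]]}BB   [B ::= B B]
{[[{}{}]]}BB ⇒ {[[{}{}]]}{}B   [B ::= { }]
{[[{}{}]]}{}B ⇒ {[[{}{}]]}{}{}   [B ::= { }]

B⇒BB⇒{B}B⇒{S}B⇒{[B]}B⇒{[S]}B⇒{[[B]]}B⇒{[[BB]]}B⇒{[[{}B]]}B⇒{[[{}{}]]}B⇒{[[{}{}]]}BB⇒{[[{}{}]]}{}B⇒{[[{}{}]]}{}{}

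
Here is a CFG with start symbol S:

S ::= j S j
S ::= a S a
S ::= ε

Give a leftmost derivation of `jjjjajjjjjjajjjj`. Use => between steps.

S => jSj   [S ::= j S j]
jSj => jjSjj   [S ::= j S j]
jjSjj => jjjSjjj   [S ::= j S j]
jjjSjjj => jjjjSjjjj   [S ::= j S j]
jjjjSjjjj => jjjjaSajjjj   [S ::= a S a]
jjjjaSajjjj => jjjjajSjajjjj   [S ::= j S j]
jjjjajSjajjjj => jjjjajjSjjajjjj   [S ::= j S j]
jjjjajjSjjajjjj => jjjjajjjSjjjajjjj   [S ::= j S j]
jjjjajjjSjjjajjjj => jjjjajjjjjjajjjj   [S ::= ε]

S => jSj => jjSjj => jjjSjjj => jjjjSjjjj => jjjjaSajjjj => jjjjajSjajjjj => jjjjajjSjjajjjj => jjjjajjjSjjjajjjj => jjjjajjjjjjajjjj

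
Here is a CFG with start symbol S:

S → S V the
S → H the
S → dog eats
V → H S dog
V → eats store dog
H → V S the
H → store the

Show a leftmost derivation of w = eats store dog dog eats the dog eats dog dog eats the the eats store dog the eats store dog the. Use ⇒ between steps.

S ⇒ S V the ⇒ S V the V the ⇒ H the V the V the ⇒ V S the the V the V the ⇒ H S dog S the the V the V the ⇒ V S the S dog S the the V the V the ⇒ eats store dog S the S dog S the the V the V the ⇒ eats store dog dog eats the S dog S the the V the V the ⇒ eats store dog dog eats the dog eats dog S the the V the V the ⇒ eats store dog dog eats the dog eats dog dog eats the the V the V the ⇒ eats store dog dog eats the dog eats dog dog eats the the eats store dog the V the ⇒ eats store dog dog eats the dog eats dog dog eats the the eats store dog the eats store dog the

S ⇒ S V the   [S → S V the]
S V the ⇒ S V the V the   [S → S V the]
S V the V the ⇒ H the V the V the   [S → H the]
H the V the V the ⇒ V S the the V the V the   [H → V S the]
V S the the V the V the ⇒ H S dog S the the V the V the   [V → H S dog]
H S dog S the the V the V the ⇒ V S the S dog S the the V the V the   [H → V S the]
V S the S dog S the the V the V the ⇒ eats store dog S the S dog S the the V the V the   [V → eats store dog]
eats store dog S the S dog S the the V the V the ⇒ eats store dog dog eats the S dog S the the V the V the   [S → dog eats]
eats store dog dog eats the S dog S the the V the V the ⇒ eats store dog dog eats the dog eats dog S the the V the V the   [S → dog eats]
eats store dog dog eats the dog eats dog S the the V the V the ⇒ eats store dog dog eats the dog eats dog dog eats the the V the V the   [S → dog eats]
eats store dog dog eats the dog eats dog dog eats the the V the V the ⇒ eats store dog dog eats the dog eats dog dog eats the the eats store dog the V the   [V → eats store dog]
eats store dog dog eats the dog eats dog dog eats the the eats store dog the V the ⇒ eats store dog dog eats the dog eats dog dog eats the the eats store dog the eats store dog the   [V → eats store dog]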